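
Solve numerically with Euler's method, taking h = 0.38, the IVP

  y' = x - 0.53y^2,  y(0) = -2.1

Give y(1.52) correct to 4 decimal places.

-23.4807

Euler: y_{n+1} = y_n + h·f(x_n, y_n).
x=0.000000, y=-2.100000: f=-2.337300 → y ← -2.100000 + 0.38·(-2.337300) = -2.988174
x=0.380000, y=-2.988174: f=-4.352467 → y ← -2.988174 + 0.38·(-4.352467) = -4.642112
x=0.760000, y=-4.642112: f=-10.661076 → y ← -4.642112 + 0.38·(-10.661076) = -8.693321
x=1.140000, y=-8.693321: f=-38.914126 → y ← -8.693321 + 0.38·(-38.914126) = -23.480688
y(1.52) ≈ -23.4807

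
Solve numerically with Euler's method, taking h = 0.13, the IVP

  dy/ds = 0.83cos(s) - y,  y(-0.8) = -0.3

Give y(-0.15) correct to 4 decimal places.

0.2091

Euler: y_{n+1} = y_n + h·f(s_n, y_n).
s=-0.800000, y=-0.300000: f=0.878267 → y ← -0.300000 + 0.13·0.878267 = -0.185825
s=-0.670000, y=-0.185825: f=0.836397 → y ← -0.185825 + 0.13·0.836397 = -0.077094
s=-0.540000, y=-0.077094: f=0.788992 → y ← -0.077094 + 0.13·0.788992 = 0.025475
s=-0.410000, y=0.025475: f=0.735735 → y ← 0.025475 + 0.13·0.735735 = 0.121121
s=-0.280000, y=0.121121: f=0.676555 → y ← 0.121121 + 0.13·0.676555 = 0.209073
y(-0.15) ≈ 0.2091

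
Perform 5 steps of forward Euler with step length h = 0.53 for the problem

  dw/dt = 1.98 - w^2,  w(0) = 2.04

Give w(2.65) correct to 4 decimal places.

Euler: w_{n+1} = w_n + h·f(t_n, w_n).
t=0.000000, w=2.040000: f=-2.181600 → w ← 2.040000 + 0.53·(-2.181600) = 0.883752
t=0.530000, w=0.883752: f=1.198982 → w ← 0.883752 + 0.53·1.198982 = 1.519213
t=1.060000, w=1.519213: f=-0.328007 → w ← 1.519213 + 0.53·(-0.328007) = 1.345369
t=1.590000, w=1.345369: f=0.169983 → w ← 1.345369 + 0.53·0.169983 = 1.435460
t=2.120000, w=1.435460: f=-0.080544 → w ← 1.435460 + 0.53·(-0.080544) = 1.392771
w(2.65) ≈ 1.3928

1.3928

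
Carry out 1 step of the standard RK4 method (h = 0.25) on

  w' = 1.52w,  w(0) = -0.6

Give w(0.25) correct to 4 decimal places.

RK4: k1 = f(s_n, w_n); k2 = f(s_n + h/2, w_n + (h/2)·k1); k3 = f(s_n + h/2, w_n + (h/2)·k2); k4 = f(s_n + h, w_n + h·k3); w_{n+1} = w_n + (h/6)·(k1 + 2k2 + 2k3 + k4).
s=0.000000, w=-0.600000:
  k1 = f(0.000000, -0.600000) = -0.912000
  k2 = f(0.125000, -0.714000) = -1.085280
  k3 = f(0.125000, -0.735660) = -1.118203
  k4 = f(0.250000, -0.879551) = -1.336917
  w ← -0.600000 + (0.25/6)·(k1 + 2k2 + 2k3 + k4) = -0.877328
w(0.25) ≈ -0.8773

-0.8773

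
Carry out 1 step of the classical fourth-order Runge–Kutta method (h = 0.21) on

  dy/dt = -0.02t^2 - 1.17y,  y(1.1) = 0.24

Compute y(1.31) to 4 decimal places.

RK4: k1 = f(t_n, y_n); k2 = f(t_n + h/2, y_n + (h/2)·k1); k3 = f(t_n + h/2, y_n + (h/2)·k2); k4 = f(t_n + h, y_n + h·k3); y_{n+1} = y_n + (h/6)·(k1 + 2k2 + 2k3 + k4).
t=1.100000, y=0.240000:
  k1 = f(1.100000, 0.240000) = -0.305000
  k2 = f(1.205000, 0.207975) = -0.272371
  k3 = f(1.205000, 0.211401) = -0.276380
  k4 = f(1.310000, 0.181960) = -0.247216
  y ← 0.240000 + (0.21/6)·(k1 + 2k2 + 2k3 + k4) = 0.182260
y(1.31) ≈ 0.1823

0.1823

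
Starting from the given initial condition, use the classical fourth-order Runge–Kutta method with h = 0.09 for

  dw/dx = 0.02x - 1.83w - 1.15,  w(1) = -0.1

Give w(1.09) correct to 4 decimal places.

-0.1785

RK4: k1 = f(x_n, w_n); k2 = f(x_n + h/2, w_n + (h/2)·k1); k3 = f(x_n + h/2, w_n + (h/2)·k2); k4 = f(x_n + h, w_n + h·k3); w_{n+1} = w_n + (h/6)·(k1 + 2k2 + 2k3 + k4).
x=1.000000, w=-0.100000:
  k1 = f(1.000000, -0.100000) = -0.947000
  k2 = f(1.045000, -0.142615) = -0.868115
  k3 = f(1.045000, -0.139065) = -0.874611
  k4 = f(1.090000, -0.178715) = -0.801152
  w ← -0.100000 + (0.09/6)·(k1 + 2k2 + 2k3 + k4) = -0.178504
w(1.09) ≈ -0.1785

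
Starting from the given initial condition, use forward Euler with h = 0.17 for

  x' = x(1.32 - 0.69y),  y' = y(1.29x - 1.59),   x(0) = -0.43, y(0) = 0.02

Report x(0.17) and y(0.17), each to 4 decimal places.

Euler on (x,y): x_{n+1} = x_n + h·x', y_{n+1} = y_n + h·y'.
0.000000: (-0.430000, 0.020000); f=(-0.561666, -0.042894) → (-0.525483, 0.012708)
(x(0.17), y(0.17)) ≈ (-0.5255, 0.0127)

-0.5255, 0.0127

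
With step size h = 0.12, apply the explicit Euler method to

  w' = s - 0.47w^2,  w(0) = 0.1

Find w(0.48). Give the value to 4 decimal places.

0.1834

Euler: w_{n+1} = w_n + h·f(s_n, w_n).
s=0.000000, w=0.100000: f=-0.004700 → w ← 0.100000 + 0.12·(-0.004700) = 0.099436
s=0.120000, w=0.099436: f=0.115353 → w ← 0.099436 + 0.12·0.115353 = 0.113278
s=0.240000, w=0.113278: f=0.233969 → w ← 0.113278 + 0.12·0.233969 = 0.141355
s=0.360000, w=0.141355: f=0.350609 → w ← 0.141355 + 0.12·0.350609 = 0.183428
w(0.48) ≈ 0.1834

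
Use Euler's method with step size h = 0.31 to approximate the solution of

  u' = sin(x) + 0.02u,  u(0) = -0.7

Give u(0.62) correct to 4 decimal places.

-0.6141

Euler: u_{n+1} = u_n + h·f(x_n, u_n).
x=0.000000, u=-0.700000: f=-0.014000 → u ← -0.700000 + 0.31·(-0.014000) = -0.704340
x=0.310000, u=-0.704340: f=0.290972 → u ← -0.704340 + 0.31·0.290972 = -0.614139
u(0.62) ≈ -0.6141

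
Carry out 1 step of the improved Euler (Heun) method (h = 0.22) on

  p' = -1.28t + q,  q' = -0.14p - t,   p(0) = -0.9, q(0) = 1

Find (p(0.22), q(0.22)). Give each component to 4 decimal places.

Heun on (p,q): k1 = f(t_n, state_n); k2 = f(t_n + h, state_n + h·k1); state_{n+1} = state_n + (h/2)·(k1 + k2).
0.000000: (-0.900000, 1.000000)
  k1 = (1.000000, 0.126000)
  predictor → (-0.680000, 1.027720)
  k2 = (0.746120, -0.124800)
  → (-0.707927, 1.000132)
(p(0.22), q(0.22)) ≈ (-0.7079, 1.0001)

-0.7079, 1.0001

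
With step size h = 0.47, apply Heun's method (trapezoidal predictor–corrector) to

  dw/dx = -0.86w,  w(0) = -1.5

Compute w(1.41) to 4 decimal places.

Heun: k1 = f(x_n, w_n); k2 = f(x_n + h, w_n + h·k1); w_{n+1} = w_n + (h/2)·(k1 + k2).
x=0.000000, w=-1.500000:
  k1 = f(0.000000, -1.500000) = 1.290000
  k2 = f(0.470000, -0.893700) = 0.768582
  w ← -1.500000 + (0.47/2)·(1.290000 + 0.768582) = -1.016233
x=0.470000, w=-1.016233:
  k1 = f(0.470000, -1.016233) = 0.873961
  k2 = f(0.940000, -0.605472) = 0.520706
  w ← -1.016233 + (0.47/2)·(0.873961 + 0.520706) = -0.688487
x=0.940000, w=-0.688487:
  k1 = f(0.940000, -0.688487) = 0.592099
  k2 = f(1.410000, -0.410200) = 0.352772
  w ← -0.688487 + (0.47/2)·(0.592099 + 0.352772) = -0.466442
w(1.41) ≈ -0.4664

-0.4664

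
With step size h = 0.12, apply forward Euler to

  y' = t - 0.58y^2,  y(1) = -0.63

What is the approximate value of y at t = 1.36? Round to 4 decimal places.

Euler: y_{n+1} = y_n + h·f(t_n, y_n).
t=1.000000, y=-0.630000: f=0.769798 → y ← -0.630000 + 0.12·0.769798 = -0.537624
t=1.120000, y=-0.537624: f=0.952357 → y ← -0.537624 + 0.12·0.952357 = -0.423341
t=1.240000, y=-0.423341: f=1.136054 → y ← -0.423341 + 0.12·1.136054 = -0.287015
y(1.36) ≈ -0.2870

-0.2870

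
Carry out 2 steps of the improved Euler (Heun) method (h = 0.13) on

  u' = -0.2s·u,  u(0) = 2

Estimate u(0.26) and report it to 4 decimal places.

1.9865

Heun: k1 = f(s_n, u_n); k2 = f(s_n + h, u_n + h·k1); u_{n+1} = u_n + (h/2)·(k1 + k2).
s=0.000000, u=2.000000:
  k1 = f(0.000000, 2.000000) = 0.000000
  k2 = f(0.130000, 2.000000) = -0.052000
  u ← 2.000000 + (0.13/2)·(0.000000 + (-0.052000)) = 1.996620
s=0.130000, u=1.996620:
  k1 = f(0.130000, 1.996620) = -0.051912
  k2 = f(0.260000, 1.989871) = -0.103473
  u ← 1.996620 + (0.13/2)·(-0.051912 + (-0.103473)) = 1.986520
u(0.26) ≈ 1.9865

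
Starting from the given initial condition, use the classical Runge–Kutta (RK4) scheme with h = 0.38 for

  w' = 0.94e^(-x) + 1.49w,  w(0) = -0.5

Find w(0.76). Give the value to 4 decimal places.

RK4: k1 = f(x_n, w_n); k2 = f(x_n + h/2, w_n + (h/2)·k1); k3 = f(x_n + h/2, w_n + (h/2)·k2); k4 = f(x_n + h, w_n + h·k3); w_{n+1} = w_n + (h/6)·(k1 + 2k2 + 2k3 + k4).
x=0.000000, w=-0.500000:
  k1 = f(0.000000, -0.500000) = 0.195000
  k2 = f(0.190000, -0.462950) = 0.087546
  k3 = f(0.190000, -0.483366) = 0.057126
  k4 = f(0.380000, -0.478292) = -0.069826
  w ← -0.500000 + (0.38/6)·(k1 + 2k2 + 2k3 + k4) = -0.473747
x=0.380000, w=-0.473747:
  k1 = f(0.380000, -0.473747) = -0.063054
  k2 = f(0.570000, -0.485727) = -0.192140
  k3 = f(0.570000, -0.510254) = -0.228684
  k4 = f(0.760000, -0.560647) = -0.395758
  w ← -0.473747 + (0.38/6)·(k1 + 2k2 + 2k3 + k4) = -0.556110
w(0.76) ≈ -0.5561

-0.5561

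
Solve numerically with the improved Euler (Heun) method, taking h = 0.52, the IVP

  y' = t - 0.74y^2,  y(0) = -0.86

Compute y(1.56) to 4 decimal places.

Heun: k1 = f(t_n, y_n); k2 = f(t_n + h, y_n + h·k1); y_{n+1} = y_n + (h/2)·(k1 + k2).
t=0.000000, y=-0.860000:
  k1 = f(0.000000, -0.860000) = -0.547304
  k2 = f(0.520000, -1.144598) = -0.449478
  y ← -0.860000 + (0.52/2)·(-0.547304 + (-0.449478)) = -1.119163
t=0.520000, y=-1.119163:
  k1 = f(0.520000, -1.119163) = -0.406869
  k2 = f(1.040000, -1.330735) = -0.270434
  y ← -1.119163 + (0.52/2)·(-0.406869 + (-0.270434)) = -1.295262
t=1.040000, y=-1.295262:
  k1 = f(1.040000, -1.295262) = -0.201501
  k2 = f(1.560000, -1.400042) = 0.109512
  y ← -1.295262 + (0.52/2)·(-0.201501 + 0.109512) = -1.319179
y(1.56) ≈ -1.3192

-1.3192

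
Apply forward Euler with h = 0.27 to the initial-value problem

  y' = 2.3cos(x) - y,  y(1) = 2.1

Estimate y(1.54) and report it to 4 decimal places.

Euler: y_{n+1} = y_n + h·f(x_n, y_n).
x=1.000000, y=2.100000: f=-0.857305 → y ← 2.100000 + 0.27·(-0.857305) = 1.868528
x=1.270000, y=1.868528: f=-1.187082 → y ← 1.868528 + 0.27·(-1.187082) = 1.548016
y(1.54) ≈ 1.5480

1.5480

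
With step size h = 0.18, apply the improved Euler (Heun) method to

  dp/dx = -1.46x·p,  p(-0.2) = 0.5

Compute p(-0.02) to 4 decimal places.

0.5145

Heun: k1 = f(x_n, p_n); k2 = f(x_n + h, p_n + h·k1); p_{n+1} = p_n + (h/2)·(k1 + k2).
x=-0.200000, p=0.500000:
  k1 = f(-0.200000, 0.500000) = 0.146000
  k2 = f(-0.020000, 0.526280) = 0.015367
  p ← 0.500000 + (0.18/2)·(0.146000 + 0.015367) = 0.514523
p(-0.02) ≈ 0.5145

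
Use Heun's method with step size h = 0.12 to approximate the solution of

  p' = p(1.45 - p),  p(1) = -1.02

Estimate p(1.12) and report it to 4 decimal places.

-1.3911

Heun: k1 = f(t_n, p_n); k2 = f(t_n + h, p_n + h·k1); p_{n+1} = p_n + (h/2)·(k1 + k2).
t=1.000000, p=-1.020000:
  k1 = f(1.000000, -1.020000) = -2.519400
  k2 = f(1.120000, -1.322328) = -3.665927
  p ← -1.020000 + (0.12/2)·(-2.519400 + (-3.665927)) = -1.391120
p(1.12) ≈ -1.3911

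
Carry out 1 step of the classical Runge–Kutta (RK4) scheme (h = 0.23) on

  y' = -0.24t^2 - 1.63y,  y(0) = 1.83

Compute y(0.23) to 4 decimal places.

1.2571

RK4: k1 = f(t_n, y_n); k2 = f(t_n + h/2, y_n + (h/2)·k1); k3 = f(t_n + h/2, y_n + (h/2)·k2); k4 = f(t_n + h, y_n + h·k3); y_{n+1} = y_n + (h/6)·(k1 + 2k2 + 2k3 + k4).
t=0.000000, y=1.830000:
  k1 = f(0.000000, 1.830000) = -2.982900
  k2 = f(0.115000, 1.486967) = -2.426929
  k3 = f(0.115000, 1.550903) = -2.531146
  k4 = f(0.230000, 1.247836) = -2.046669
  y ← 1.830000 + (0.23/6)·(k1 + 2k2 + 2k3 + k4) = 1.257081
y(0.23) ≈ 1.2571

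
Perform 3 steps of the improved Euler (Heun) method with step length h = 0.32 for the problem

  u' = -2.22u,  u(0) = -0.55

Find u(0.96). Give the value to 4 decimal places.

Heun: k1 = f(x_n, u_n); k2 = f(x_n + h, u_n + h·k1); u_{n+1} = u_n + (h/2)·(k1 + k2).
x=0.000000, u=-0.550000:
  k1 = f(0.000000, -0.550000) = 1.221000
  k2 = f(0.320000, -0.159280) = 0.353602
  u ← -0.550000 + (0.32/2)·(1.221000 + 0.353602) = -0.298064
x=0.320000, u=-0.298064:
  k1 = f(0.320000, -0.298064) = 0.661702
  k2 = f(0.640000, -0.086319) = 0.191629
  u ← -0.298064 + (0.32/2)·(0.661702 + 0.191629) = -0.161531
x=0.640000, u=-0.161531:
  k1 = f(0.640000, -0.161531) = 0.358599
  k2 = f(0.960000, -0.046779) = 0.103850
  u ← -0.161531 + (0.32/2)·(0.358599 + 0.103850) = -0.087539
u(0.96) ≈ -0.0875

-0.0875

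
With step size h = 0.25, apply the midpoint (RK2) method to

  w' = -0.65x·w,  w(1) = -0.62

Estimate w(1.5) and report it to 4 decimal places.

Midpoint: k1 = f(x_n, w_n); k2 = f(x_n + h/2, w_n + (h/2)·k1); w_{n+1} = w_n + h·k2.
x=1.000000, w=-0.620000:
  k1 = f(1.000000, -0.620000) = 0.403000
  k2 = f(1.125000, -0.569625) = 0.416538
  w ← -0.620000 + 0.25·0.416538 = -0.515865
x=1.250000, w=-0.515865:
  k1 = f(1.250000, -0.515865) = 0.419141
  k2 = f(1.375000, -0.463473) = 0.414229
  w ← -0.515865 + 0.25·0.414229 = -0.412308
w(1.5) ≈ -0.4123

-0.4123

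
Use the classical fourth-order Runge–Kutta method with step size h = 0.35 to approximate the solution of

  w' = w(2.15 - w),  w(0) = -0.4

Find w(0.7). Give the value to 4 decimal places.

RK4: k1 = f(x_n, w_n); k2 = f(x_n + h/2, w_n + (h/2)·k1); k3 = f(x_n + h/2, w_n + (h/2)·k2); k4 = f(x_n + h, w_n + h·k3); w_{n+1} = w_n + (h/6)·(k1 + 2k2 + 2k3 + k4).
x=0.000000, w=-0.400000:
  k1 = f(0.000000, -0.400000) = -1.020000
  k2 = f(0.175000, -0.578500) = -1.578437
  k3 = f(0.175000, -0.676227) = -1.911169
  k4 = f(0.350000, -1.068909) = -3.440722
  w ← -0.400000 + (0.35/6)·(k1 + 2k2 + 2k3 + k4) = -1.067330
x=0.350000, w=-1.067330:
  k1 = f(0.350000, -1.067330) = -3.433951
  k2 = f(0.525000, -1.668271) = -6.369911
  k3 = f(0.525000, -2.182064) = -9.452840
  k4 = f(0.700000, -4.375824) = -28.555853
  w ← -1.067330 + (0.35/6)·(k1 + 2k2 + 2k3 + k4) = -4.779389
w(0.7) ≈ -4.7794

-4.7794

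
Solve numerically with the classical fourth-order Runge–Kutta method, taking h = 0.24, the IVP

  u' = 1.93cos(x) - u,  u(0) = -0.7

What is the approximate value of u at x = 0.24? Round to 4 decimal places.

-0.1430

RK4: k1 = f(x_n, u_n); k2 = f(x_n + h/2, u_n + (h/2)·k1); k3 = f(x_n + h/2, u_n + (h/2)·k2); k4 = f(x_n + h, u_n + h·k3); u_{n+1} = u_n + (h/6)·(k1 + 2k2 + 2k3 + k4).
x=0.000000, u=-0.700000:
  k1 = f(0.000000, -0.700000) = 2.630000
  k2 = f(0.120000, -0.384400) = 2.300521
  k3 = f(0.120000, -0.423938) = 2.340058
  k4 = f(0.240000, -0.138386) = 2.013068
  u ← -0.700000 + (0.24/6)·(k1 + 2k2 + 2k3 + k4) = -0.143031
u(0.24) ≈ -0.1430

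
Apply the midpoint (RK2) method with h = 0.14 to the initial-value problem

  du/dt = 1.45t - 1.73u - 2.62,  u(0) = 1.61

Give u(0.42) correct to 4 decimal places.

0.1131

Midpoint: k1 = f(t_n, u_n); k2 = f(t_n + h/2, u_n + (h/2)·k1); u_{n+1} = u_n + h·k2.
t=0.000000, u=1.610000:
  k1 = f(0.000000, 1.610000) = -5.405300
  k2 = f(0.070000, 1.231629) = -4.649218
  u ← 1.610000 + 0.14·(-4.649218) = 0.959109
t=0.140000, u=0.959109:
  k1 = f(0.140000, 0.959109) = -4.076259
  k2 = f(0.210000, 0.673771) = -3.481124
  u ← 0.959109 + 0.14·(-3.481124) = 0.471752
t=0.280000, u=0.471752:
  k1 = f(0.280000, 0.471752) = -3.030131
  k2 = f(0.350000, 0.259643) = -2.561682
  u ← 0.471752 + 0.14·(-2.561682) = 0.113117
u(0.42) ≈ 0.1131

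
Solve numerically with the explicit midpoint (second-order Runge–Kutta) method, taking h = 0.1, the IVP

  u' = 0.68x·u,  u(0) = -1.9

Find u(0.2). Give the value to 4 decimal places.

Midpoint: k1 = f(x_n, u_n); k2 = f(x_n + h/2, u_n + (h/2)·k1); u_{n+1} = u_n + h·k2.
x=0.000000, u=-1.900000:
  k1 = f(0.000000, -1.900000) = 0.000000
  k2 = f(0.050000, -1.900000) = -0.064600
  u ← -1.900000 + 0.1·(-0.064600) = -1.906460
x=0.100000, u=-1.906460:
  k1 = f(0.100000, -1.906460) = -0.129639
  k2 = f(0.150000, -1.912942) = -0.195120
  u ← -1.906460 + 0.1·(-0.195120) = -1.925972
u(0.2) ≈ -1.9260

-1.9260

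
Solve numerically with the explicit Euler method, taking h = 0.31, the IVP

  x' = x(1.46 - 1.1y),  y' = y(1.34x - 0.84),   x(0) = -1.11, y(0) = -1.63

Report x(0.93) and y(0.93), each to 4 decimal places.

-5.1019, -0.0634

Euler on (x,y): x_{n+1} = x_n + h·x', y_{n+1} = y_n + h·y'.
0.000000: (-1.110000, -1.630000); f=(-3.610830, 3.793662) → (-2.229357, -0.453965)
0.310000: (-2.229357, -0.453965); f=(-4.368116, 1.737477) → (-3.583473, 0.084653)
0.620000: (-3.583473, 0.084653); f=(-4.898184, -0.477600) → (-5.101910, -0.063403)
(x(0.93), y(0.93)) ≈ (-5.1019, -0.0634)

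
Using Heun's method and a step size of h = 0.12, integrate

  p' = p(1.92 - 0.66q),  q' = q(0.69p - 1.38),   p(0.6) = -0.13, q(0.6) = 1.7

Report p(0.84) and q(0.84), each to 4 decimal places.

Heun on (p,q): k1 = f(x_n, state_n); k2 = f(x_n + h, state_n + h·k1); state_{n+1} = state_n + (h/2)·(k1 + k2).
0.600000: (-0.130000, 1.700000)
  k1 = (-0.103740, -2.498490)
  predictor → (-0.142449, 1.400181)
  k2 = (-0.141862, -2.069873)
  → (-0.144736, 1.425898)
0.720000: (-0.144736, 1.425898)
  k1 = (-0.141683, -2.110141)
  predictor → (-0.161738, 1.172681)
  k2 = (-0.185357, -1.749171)
  → (-0.164359, 1.194340)
(p(0.84), q(0.84)) ≈ (-0.1644, 1.1943)

-0.1644, 1.1943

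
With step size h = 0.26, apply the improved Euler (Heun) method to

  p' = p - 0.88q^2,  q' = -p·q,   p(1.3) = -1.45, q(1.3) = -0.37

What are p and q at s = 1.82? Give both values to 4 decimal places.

Heun on (p,q): k1 = f(s_n, state_n); k2 = f(s_n + h, state_n + h·k1); state_{n+1} = state_n + (h/2)·(k1 + k2).
1.300000: (-1.450000, -0.370000)
  k1 = (-1.570472, -0.536500)
  predictor → (-1.858323, -0.509490)
  k2 = (-2.086753, -0.946797)
  → (-1.925439, -0.562829)
1.560000: (-1.925439, -0.562829)
  k1 = (-2.204202, -1.083692)
  predictor → (-2.498532, -0.844589)
  k2 = (-3.126262, -2.110231)
  → (-2.618400, -0.978039)
(p(1.82), q(1.82)) ≈ (-2.6184, -0.9780)

-2.6184, -0.9780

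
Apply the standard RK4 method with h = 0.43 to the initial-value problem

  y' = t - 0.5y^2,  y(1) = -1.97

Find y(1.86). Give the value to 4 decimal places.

-3.7742

RK4: k1 = f(t_n, y_n); k2 = f(t_n + h/2, y_n + (h/2)·k1); k3 = f(t_n + h/2, y_n + (h/2)·k2); k4 = f(t_n + h, y_n + h·k3); y_{n+1} = y_n + (h/6)·(k1 + 2k2 + 2k3 + k4).
t=1.000000, y=-1.970000:
  k1 = f(1.000000, -1.970000) = -0.940450
  k2 = f(1.215000, -2.172197) = -1.144219
  k3 = f(1.215000, -2.216007) = -1.240344
  k4 = f(1.430000, -2.503348) = -1.703375
  y ← -1.970000 + (0.43/6)·(k1 + 2k2 + 2k3 + k4) = -2.501262
t=1.430000, y=-2.501262:
  k1 = f(1.430000, -2.501262) = -1.698155
  k2 = f(1.645000, -2.866365) = -2.463024
  k3 = f(1.645000, -3.030812) = -2.947909
  k4 = f(1.860000, -3.768863) = -5.242163
  y ← -2.501262 + (0.43/6)·(k1 + 2k2 + 2k3 + k4) = -3.774218
y(1.86) ≈ -3.7742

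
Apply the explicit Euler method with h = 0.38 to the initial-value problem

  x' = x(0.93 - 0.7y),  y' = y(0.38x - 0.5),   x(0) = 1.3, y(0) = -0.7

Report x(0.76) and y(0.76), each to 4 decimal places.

Euler on (x,y): x_{n+1} = x_n + h·x', y_{n+1} = y_n + h·y'.
0.000000: (1.300000, -0.700000); f=(1.846000, 0.004200) → (2.001480, -0.698404)
0.380000: (2.001480, -0.698404); f=(2.839866, -0.181978) → (3.080629, -0.767556)
(x(0.76), y(0.76)) ≈ (3.0806, -0.7676)

3.0806, -0.7676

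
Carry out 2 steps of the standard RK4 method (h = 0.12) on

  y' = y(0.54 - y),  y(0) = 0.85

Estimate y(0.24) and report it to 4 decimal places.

RK4: k1 = f(t_n, y_n); k2 = f(t_n + h/2, y_n + (h/2)·k1); k3 = f(t_n + h/2, y_n + (h/2)·k2); k4 = f(t_n + h, y_n + h·k3); y_{n+1} = y_n + (h/6)·(k1 + 2k2 + 2k3 + k4).
t=0.000000, y=0.850000:
  k1 = f(0.000000, 0.850000) = -0.263500
  k2 = f(0.060000, 0.834190) = -0.245410
  k3 = f(0.060000, 0.835275) = -0.246636
  k4 = f(0.120000, 0.820404) = -0.230044
  y ← 0.850000 + (0.12/6)·(k1 + 2k2 + 2k3 + k4) = 0.820447
t=0.120000, y=0.820447:
  k1 = f(0.120000, 0.820447) = -0.230092
  k2 = f(0.180000, 0.806642) = -0.215084
  k3 = f(0.180000, 0.807542) = -0.216052
  k4 = f(0.240000, 0.794521) = -0.202222
  y ← 0.820447 + (0.12/6)·(k1 + 2k2 + 2k3 + k4) = 0.794556
y(0.24) ≈ 0.7946

0.7946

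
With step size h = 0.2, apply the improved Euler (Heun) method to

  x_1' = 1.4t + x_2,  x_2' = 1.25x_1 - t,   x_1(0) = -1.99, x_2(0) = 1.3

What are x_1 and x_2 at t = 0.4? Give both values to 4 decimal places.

Heun on (x_1,x_2): k1 = f(t_n, state_n); k2 = f(t_n + h, state_n + h·k1); state_{n+1} = state_n + (h/2)·(k1 + k2).
0.000000: (-1.990000, 1.300000)
  k1 = (1.300000, -2.487500)
  predictor → (-1.730000, 0.802500)
  k2 = (1.082500, -2.362500)
  → (-1.751750, 0.815000)
0.200000: (-1.751750, 0.815000)
  k1 = (1.095000, -2.389687)
  predictor → (-1.532750, 0.337063)
  k2 = (0.897062, -2.315937)
  → (-1.552544, 0.344438)
(x_1(0.4), x_2(0.4)) ≈ (-1.5525, 0.3444)

-1.5525, 0.3444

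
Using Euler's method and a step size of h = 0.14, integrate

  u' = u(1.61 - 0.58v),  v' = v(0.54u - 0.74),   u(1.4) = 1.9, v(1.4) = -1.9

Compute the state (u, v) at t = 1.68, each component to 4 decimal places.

3.6329, -2.1630

Euler on (u,v): u_{n+1} = u_n + h·u', v_{n+1} = v_n + h·v'.
1.400000: (1.900000, -1.900000); f=(5.152800, -0.543400) → (2.621392, -1.976076)
1.540000: (2.621392, -1.976076); f=(7.224882, -1.334941) → (3.632875, -2.162968)
(u(1.68), v(1.68)) ≈ (3.6329, -2.1630)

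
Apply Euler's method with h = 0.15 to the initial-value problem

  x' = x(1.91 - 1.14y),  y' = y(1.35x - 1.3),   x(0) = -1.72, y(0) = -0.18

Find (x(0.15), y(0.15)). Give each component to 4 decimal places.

Euler on (x,y): x_{n+1} = x_n + h·x', y_{n+1} = y_n + h·y'.
0.000000: (-1.720000, -0.180000); f=(-3.638144, 0.651960) → (-2.265722, -0.082206)
(x(0.15), y(0.15)) ≈ (-2.2657, -0.0822)

-2.2657, -0.0822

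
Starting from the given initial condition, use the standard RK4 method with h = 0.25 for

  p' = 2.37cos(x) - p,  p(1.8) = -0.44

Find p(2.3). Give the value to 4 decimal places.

-0.7094

RK4: k1 = f(x_n, p_n); k2 = f(x_n + h/2, p_n + (h/2)·k1); k3 = f(x_n + h/2, p_n + (h/2)·k2); k4 = f(x_n + h, p_n + h·k3); p_{n+1} = p_n + (h/6)·(k1 + 2k2 + 2k3 + k4).
x=1.800000, p=-0.440000:
  k1 = f(1.800000, -0.440000) = -0.098469
  k2 = f(1.925000, -0.452309) = -0.369711
  k3 = f(1.925000, -0.486214) = -0.335805
  k4 = f(2.050000, -0.523951) = -0.568791
  p ← -0.440000 + (0.25/6)·(k1 + 2k2 + 2k3 + k4) = -0.526596
x=2.050000, p=-0.526596:
  k1 = f(2.050000, -0.526596) = -0.566147
  k2 = f(2.175000, -0.597364) = -0.749050
  k3 = f(2.175000, -0.620227) = -0.726187
  k4 = f(2.300000, -0.708142) = -0.870932
  p ← -0.526596 + (0.25/6)·(k1 + 2k2 + 2k3 + k4) = -0.709410
p(2.3) ≈ -0.7094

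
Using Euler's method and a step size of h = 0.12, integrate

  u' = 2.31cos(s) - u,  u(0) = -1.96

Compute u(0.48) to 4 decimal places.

Euler: u_{n+1} = u_n + h·f(s_n, u_n).
s=0.000000, u=-1.960000: f=4.270000 → u ← -1.960000 + 0.12·4.270000 = -1.447600
s=0.120000, u=-1.447600: f=3.740988 → u ← -1.447600 + 0.12·3.740988 = -0.998681
s=0.240000, u=-0.998681: f=3.242472 → u ← -0.998681 + 0.12·3.242472 = -0.609585
s=0.360000, u=-0.609585: f=2.771506 → u ← -0.609585 + 0.12·2.771506 = -0.277004
u(0.48) ≈ -0.2770

-0.2770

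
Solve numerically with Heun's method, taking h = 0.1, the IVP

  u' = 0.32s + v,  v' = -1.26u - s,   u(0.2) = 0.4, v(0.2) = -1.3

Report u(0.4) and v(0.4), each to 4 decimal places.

Heun on (u,v): k1 = f(s_n, state_n); k2 = f(s_n + h, state_n + h·k1); state_{n+1} = state_n + (h/2)·(k1 + k2).
0.200000: (0.400000, -1.300000)
  k1 = (-1.236000, -0.704000)
  predictor → (0.276400, -1.370400)
  k2 = (-1.274400, -0.648264)
  → (0.274480, -1.367613)
0.300000: (0.274480, -1.367613)
  k1 = (-1.271613, -0.645845)
  predictor → (0.147319, -1.432198)
  k2 = (-1.304198, -0.585622)
  → (0.145689, -1.429187)
(u(0.4), v(0.4)) ≈ (0.1457, -1.4292)

0.1457, -1.4292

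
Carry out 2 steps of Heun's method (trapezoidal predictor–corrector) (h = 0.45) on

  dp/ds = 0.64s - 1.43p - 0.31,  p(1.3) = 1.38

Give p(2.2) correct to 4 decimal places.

Heun: k1 = f(s_n, p_n); k2 = f(s_n + h, p_n + h·k1); p_{n+1} = p_n + (h/2)·(k1 + k2).
s=1.300000, p=1.380000:
  k1 = f(1.300000, 1.380000) = -1.451400
  k2 = f(1.750000, 0.726870) = -0.229424
  p ← 1.380000 + (0.45/2)·(-1.451400 + (-0.229424)) = 1.001815
s=1.750000, p=1.001815:
  k1 = f(1.750000, 1.001815) = -0.622595
  k2 = f(2.200000, 0.721647) = 0.066045
  p ← 1.001815 + (0.45/2)·(-0.622595 + 0.066045) = 0.876591
p(2.2) ≈ 0.8766

0.8766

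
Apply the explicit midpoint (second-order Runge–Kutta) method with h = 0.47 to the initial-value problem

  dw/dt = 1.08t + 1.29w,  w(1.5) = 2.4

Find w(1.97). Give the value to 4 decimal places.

5.4077

Midpoint: k1 = f(t_n, w_n); k2 = f(t_n + h/2, w_n + (h/2)·k1); w_{n+1} = w_n + h·k2.
t=1.500000, w=2.400000:
  k1 = f(1.500000, 2.400000) = 4.716000
  k2 = f(1.735000, 3.508260) = 6.399455
  w ← 2.400000 + 0.47·6.399455 = 5.407744
w(1.97) ≈ 5.4077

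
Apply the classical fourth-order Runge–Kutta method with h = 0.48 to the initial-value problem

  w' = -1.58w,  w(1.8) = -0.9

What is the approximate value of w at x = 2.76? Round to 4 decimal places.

-0.1990

RK4: k1 = f(x_n, w_n); k2 = f(x_n + h/2, w_n + (h/2)·k1); k3 = f(x_n + h/2, w_n + (h/2)·k2); k4 = f(x_n + h, w_n + h·k3); w_{n+1} = w_n + (h/6)·(k1 + 2k2 + 2k3 + k4).
x=1.800000, w=-0.900000:
  k1 = f(1.800000, -0.900000) = 1.422000
  k2 = f(2.040000, -0.558720) = 0.882778
  k3 = f(2.040000, -0.688133) = 1.087251
  k4 = f(2.280000, -0.378120) = 0.597429
  w ← -0.900000 + (0.48/6)·(k1 + 2k2 + 2k3 + k4) = -0.423241
x=2.280000, w=-0.423241:
  k1 = f(2.280000, -0.423241) = 0.668721
  k2 = f(2.520000, -0.262748) = 0.415142
  k3 = f(2.520000, -0.323607) = 0.511299
  k4 = f(2.760000, -0.177818) = 0.280952
  w ← -0.423241 + (0.48/6)·(k1 + 2k2 + 2k3 + k4) = -0.199037
w(2.76) ≈ -0.1990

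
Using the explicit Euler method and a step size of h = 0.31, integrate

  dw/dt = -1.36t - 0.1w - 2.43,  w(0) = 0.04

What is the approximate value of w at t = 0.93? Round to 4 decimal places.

-2.5422

Euler: w_{n+1} = w_n + h·f(t_n, w_n).
t=0.000000, w=0.040000: f=-2.434000 → w ← 0.040000 + 0.31·(-2.434000) = -0.714540
t=0.310000, w=-0.714540: f=-2.780146 → w ← -0.714540 + 0.31·(-2.780146) = -1.576385
t=0.620000, w=-1.576385: f=-3.115561 → w ← -1.576385 + 0.31·(-3.115561) = -2.542209
w(0.93) ≈ -2.5422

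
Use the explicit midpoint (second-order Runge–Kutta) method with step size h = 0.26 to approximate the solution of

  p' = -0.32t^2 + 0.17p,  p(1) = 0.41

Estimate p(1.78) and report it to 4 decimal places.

-0.0518

Midpoint: k1 = f(t_n, p_n); k2 = f(t_n + h/2, p_n + (h/2)·k1); p_{n+1} = p_n + h·k2.
t=1.000000, p=0.410000:
  k1 = f(1.000000, 0.410000) = -0.250300
  k2 = f(1.130000, 0.377461) = -0.344440
  p ← 0.410000 + 0.26·(-0.344440) = 0.320446
t=1.260000, p=0.320446:
  k1 = f(1.260000, 0.320446) = -0.453556
  k2 = f(1.390000, 0.261483) = -0.573820
  p ← 0.320446 + 0.26·(-0.573820) = 0.171253
t=1.520000, p=0.171253:
  k1 = f(1.520000, 0.171253) = -0.710215
  k2 = f(1.650000, 0.078925) = -0.857783
  p ← 0.171253 + 0.26·(-0.857783) = -0.051771
p(1.78) ≈ -0.0518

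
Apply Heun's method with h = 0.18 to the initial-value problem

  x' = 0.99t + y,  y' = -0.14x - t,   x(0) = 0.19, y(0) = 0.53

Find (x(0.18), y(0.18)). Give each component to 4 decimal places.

Heun on (x,y): k1 = f(t_n, state_n); k2 = f(t_n + h, state_n + h·k1); state_{n+1} = state_n + (h/2)·(k1 + k2).
0.000000: (0.190000, 0.530000)
  k1 = (0.530000, -0.026600)
  predictor → (0.285400, 0.525212)
  k2 = (0.703412, -0.219956)
  → (0.301007, 0.507810)
(x(0.18), y(0.18)) ≈ (0.3010, 0.5078)

0.3010, 0.5078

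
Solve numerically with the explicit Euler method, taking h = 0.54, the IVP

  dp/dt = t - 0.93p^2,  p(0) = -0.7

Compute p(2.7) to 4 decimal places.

Euler: p_{n+1} = p_n + h·f(t_n, p_n).
t=0.000000, p=-0.700000: f=-0.455700 → p ← -0.700000 + 0.54·(-0.455700) = -0.946078
t=0.540000, p=-0.946078: f=-0.292409 → p ← -0.946078 + 0.54·(-0.292409) = -1.103979
t=1.080000, p=-1.103979: f=-0.053456 → p ← -1.103979 + 0.54·(-0.053456) = -1.132845
t=1.620000, p=-1.132845: f=0.426496 → p ← -1.132845 + 0.54·0.426496 = -0.902537
t=2.160000, p=-0.902537: f=1.402447 → p ← -0.902537 + 0.54·1.402447 = -0.145216
p(2.7) ≈ -0.1452

-0.1452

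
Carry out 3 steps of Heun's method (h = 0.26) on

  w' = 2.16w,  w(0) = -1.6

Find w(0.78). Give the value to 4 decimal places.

-8.1315

Heun: k1 = f(x_n, w_n); k2 = f(x_n + h, w_n + h·k1); w_{n+1} = w_n + (h/2)·(k1 + k2).
x=0.000000, w=-1.600000:
  k1 = f(0.000000, -1.600000) = -3.456000
  k2 = f(0.260000, -2.498560) = -5.396890
  w ← -1.600000 + (0.26/2)·(-3.456000 + (-5.396890)) = -2.750876
x=0.260000, w=-2.750876:
  k1 = f(0.260000, -2.750876) = -5.941891
  k2 = f(0.520000, -4.295767) = -9.278858
  w ← -2.750876 + (0.26/2)·(-5.941891 + (-9.278858)) = -4.729573
x=0.520000, w=-4.729573:
  k1 = f(0.520000, -4.729573) = -10.215878
  k2 = f(0.780000, -7.385701) = -15.953115
  w ← -4.729573 + (0.26/2)·(-10.215878 + (-15.953115)) = -8.131542
w(0.78) ≈ -8.1315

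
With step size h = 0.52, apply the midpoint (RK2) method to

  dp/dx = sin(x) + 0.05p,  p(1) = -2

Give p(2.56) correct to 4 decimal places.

Midpoint: k1 = f(x_n, p_n); k2 = f(x_n + h/2, p_n + (h/2)·k1); p_{n+1} = p_n + h·k2.
x=1.000000, p=-2.000000:
  k1 = f(1.000000, -2.000000) = 0.741471
  k2 = f(1.260000, -1.807218) = 0.861729
  p ← -2.000000 + 0.52·0.861729 = -1.551901
x=1.520000, p=-1.551901:
  k1 = f(1.520000, -1.551901) = 0.921115
  k2 = f(1.780000, -1.312411) = 0.912576
  p ← -1.551901 + 0.52·0.912576 = -1.077361
x=2.040000, p=-1.077361:
  k1 = f(2.040000, -1.077361) = 0.838061
  k2 = f(2.300000, -0.859465) = 0.702732
  p ← -1.077361 + 0.52·0.702732 = -0.711941
p(2.56) ≈ -0.7119

-0.7119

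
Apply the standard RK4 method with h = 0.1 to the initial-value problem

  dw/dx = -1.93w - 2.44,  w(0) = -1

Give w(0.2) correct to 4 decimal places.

RK4: k1 = f(x_n, w_n); k2 = f(x_n + h/2, w_n + (h/2)·k1); k3 = f(x_n + h/2, w_n + (h/2)·k2); k4 = f(x_n + h, w_n + h·k3); w_{n+1} = w_n + (h/6)·(k1 + 2k2 + 2k3 + k4).
x=0.000000, w=-1.000000:
  k1 = f(0.000000, -1.000000) = -0.510000
  k2 = f(0.050000, -1.025500) = -0.460785
  k3 = f(0.050000, -1.023039) = -0.465534
  k4 = f(0.100000, -1.046553) = -0.420152
  w ← -1.000000 + (0.1/6)·(k1 + 2k2 + 2k3 + k4) = -1.046380
x=0.100000, w=-1.046380:
  k1 = f(0.100000, -1.046380) = -0.420487
  k2 = f(0.150000, -1.067404) = -0.379910
  k3 = f(0.150000, -1.065375) = -0.383826
  k4 = f(0.200000, -1.084762) = -0.346409
  w ← -1.046380 + (0.1/6)·(k1 + 2k2 + 2k3 + k4) = -1.084619
w(0.2) ≈ -1.0846

-1.0846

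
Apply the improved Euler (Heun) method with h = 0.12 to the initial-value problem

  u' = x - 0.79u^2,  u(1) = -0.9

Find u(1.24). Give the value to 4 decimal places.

-0.7671

Heun: k1 = f(x_n, u_n); k2 = f(x_n + h, u_n + h·k1); u_{n+1} = u_n + (h/2)·(k1 + k2).
x=1.000000, u=-0.900000:
  k1 = f(1.000000, -0.900000) = 0.360100
  k2 = f(1.120000, -0.856788) = 0.540072
  u ← -0.900000 + (0.12/2)·(0.360100 + 0.540072) = -0.845990
x=1.120000, u=-0.845990:
  k1 = f(1.120000, -0.845990) = 0.554598
  k2 = f(1.240000, -0.779438) = 0.760057
  u ← -0.845990 + (0.12/2)·(0.554598 + 0.760057) = -0.767110
u(1.24) ≈ -0.7671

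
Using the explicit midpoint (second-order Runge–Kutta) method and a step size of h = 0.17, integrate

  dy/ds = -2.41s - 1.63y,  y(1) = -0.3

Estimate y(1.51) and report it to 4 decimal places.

-1.2057

Midpoint: k1 = f(s_n, y_n); k2 = f(s_n + h/2, y_n + (h/2)·k1); y_{n+1} = y_n + h·k2.
s=1.000000, y=-0.300000:
  k1 = f(1.000000, -0.300000) = -1.921000
  k2 = f(1.085000, -0.463285) = -1.859695
  y ← -0.300000 + 0.17·(-1.859695) = -0.616148
s=1.170000, y=-0.616148:
  k1 = f(1.170000, -0.616148) = -1.815378
  k2 = f(1.255000, -0.770455) = -1.768708
  y ← -0.616148 + 0.17·(-1.768708) = -0.916829
s=1.340000, y=-0.916829:
  k1 = f(1.340000, -0.916829) = -1.734969
  k2 = f(1.425000, -1.064301) = -1.699439
  y ← -0.916829 + 0.17·(-1.699439) = -1.205733
y(1.51) ≈ -1.2057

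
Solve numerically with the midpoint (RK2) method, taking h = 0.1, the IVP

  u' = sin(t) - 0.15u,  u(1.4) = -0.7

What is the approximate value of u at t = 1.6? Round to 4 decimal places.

Midpoint: k1 = f(t_n, u_n); k2 = f(t_n + h/2, u_n + (h/2)·k1); u_{n+1} = u_n + h·k2.
t=1.400000, u=-0.700000:
  k1 = f(1.400000, -0.700000) = 1.090450
  k2 = f(1.450000, -0.645478) = 1.089535
  u ← -0.700000 + 0.1·1.089535 = -0.591047
t=1.500000, u=-0.591047:
  k1 = f(1.500000, -0.591047) = 1.086152
  k2 = f(1.550000, -0.536739) = 1.080295
  u ← -0.591047 + 0.1·1.080295 = -0.483017
u(1.6) ≈ -0.4830

-0.4830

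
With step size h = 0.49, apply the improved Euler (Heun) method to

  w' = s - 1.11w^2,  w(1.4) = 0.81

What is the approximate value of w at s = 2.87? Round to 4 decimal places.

1.4757

Heun: k1 = f(s_n, w_n); k2 = f(s_n + h, w_n + h·k1); w_{n+1} = w_n + (h/2)·(k1 + k2).
s=1.400000, w=0.810000:
  k1 = f(1.400000, 0.810000) = 0.671729
  k2 = f(1.890000, 1.139147) = 0.449601
  w ← 0.810000 + (0.49/2)·(0.671729 + 0.449601) = 1.084726
s=1.890000, w=1.084726:
  k1 = f(1.890000, 1.084726) = 0.583940
  k2 = f(2.380000, 1.370857) = 0.294035
  w ← 1.084726 + (0.49/2)·(0.583940 + 0.294035) = 1.299830
s=2.380000, w=1.299830:
  k1 = f(2.380000, 1.299830) = 0.504591
  k2 = f(2.870000, 1.547079) = 0.213265
  w ← 1.299830 + (0.49/2)·(0.504591 + 0.213265) = 1.475705
w(2.87) ≈ 1.4757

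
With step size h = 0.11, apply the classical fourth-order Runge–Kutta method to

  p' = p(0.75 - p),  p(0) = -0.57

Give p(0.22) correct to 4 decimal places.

-0.7784

RK4: k1 = f(x_n, p_n); k2 = f(x_n + h/2, p_n + (h/2)·k1); k3 = f(x_n + h/2, p_n + (h/2)·k2); k4 = f(x_n + h, p_n + h·k3); p_{n+1} = p_n + (h/6)·(k1 + 2k2 + 2k3 + k4).
x=0.000000, p=-0.570000:
  k1 = f(0.000000, -0.570000) = -0.752400
  k2 = f(0.055000, -0.611382) = -0.832324
  k3 = f(0.055000, -0.615778) = -0.841016
  k4 = f(0.110000, -0.662512) = -0.935806
  p ← -0.570000 + (0.11/6)·(k1 + 2k2 + 2k3 + k4) = -0.662306
x=0.110000, p=-0.662306:
  k1 = f(0.110000, -0.662306) = -0.935379
  k2 = f(0.165000, -0.713752) = -1.044756
  k3 = f(0.165000, -0.719768) = -1.057892
  k4 = f(0.220000, -0.778674) = -1.190339
  p ← -0.662306 + (0.11/6)·(k1 + 2k2 + 2k3 + k4) = -0.778375
p(0.22) ≈ -0.7784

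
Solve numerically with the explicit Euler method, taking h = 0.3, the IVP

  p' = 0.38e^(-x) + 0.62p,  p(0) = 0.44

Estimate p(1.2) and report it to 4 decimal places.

1.3001

Euler: p_{n+1} = p_n + h·f(x_n, p_n).
x=0.000000, p=0.440000: f=0.652800 → p ← 0.440000 + 0.3·0.652800 = 0.635840
x=0.300000, p=0.635840: f=0.675732 → p ← 0.635840 + 0.3·0.675732 = 0.838560
x=0.600000, p=0.838560: f=0.728455 → p ← 0.838560 + 0.3·0.728455 = 1.057096
x=0.900000, p=1.057096: f=0.809896 → p ← 1.057096 + 0.3·0.809896 = 1.300065
p(1.2) ≈ 1.3001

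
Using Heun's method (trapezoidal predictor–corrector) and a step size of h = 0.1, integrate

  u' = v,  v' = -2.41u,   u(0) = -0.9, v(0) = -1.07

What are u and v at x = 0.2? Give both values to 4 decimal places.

-1.0682, -0.5900

Heun on (u,v): k1 = f(x_n, state_n); k2 = f(x_n + h, state_n + h·k1); state_{n+1} = state_n + (h/2)·(k1 + k2).
0.000000: (-0.900000, -1.070000)
  k1 = (-1.070000, 2.169000)
  predictor → (-1.007000, -0.853100)
  k2 = (-0.853100, 2.426870)
  → (-0.996155, -0.840207)
0.100000: (-0.996155, -0.840207)
  k1 = (-0.840207, 2.400734)
  predictor → (-1.080176, -0.600133)
  k2 = (-0.600133, 2.603223)
  → (-1.068172, -0.590009)
(u(0.2), v(0.2)) ≈ (-1.0682, -0.5900)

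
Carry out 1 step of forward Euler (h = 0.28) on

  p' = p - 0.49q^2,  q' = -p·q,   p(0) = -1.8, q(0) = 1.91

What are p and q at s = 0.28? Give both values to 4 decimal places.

Euler on (p,q): p_{n+1} = p_n + h·p', q_{n+1} = q_n + h·q'.
0.000000: (-1.800000, 1.910000); f=(-3.587569, 3.438000) → (-2.804519, 2.872640)
(p(0.28), q(0.28)) ≈ (-2.8045, 2.8726)

-2.8045, 2.8726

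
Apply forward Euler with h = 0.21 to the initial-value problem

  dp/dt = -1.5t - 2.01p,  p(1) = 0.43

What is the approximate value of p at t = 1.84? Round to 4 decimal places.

-0.9121

Euler: p_{n+1} = p_n + h·f(t_n, p_n).
t=1.000000, p=0.430000: f=-2.364300 → p ← 0.430000 + 0.21·(-2.364300) = -0.066503
t=1.210000, p=-0.066503: f=-1.681329 → p ← -0.066503 + 0.21·(-1.681329) = -0.419582
t=1.420000, p=-0.419582: f=-1.286640 → p ← -0.419582 + 0.21·(-1.286640) = -0.689776
t=1.630000, p=-0.689776: f=-1.058549 → p ← -0.689776 + 0.21·(-1.058549) = -0.912072
p(1.84) ≈ -0.9121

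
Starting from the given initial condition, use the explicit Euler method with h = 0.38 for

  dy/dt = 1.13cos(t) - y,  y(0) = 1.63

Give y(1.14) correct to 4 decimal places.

Euler: y_{n+1} = y_n + h·f(t_n, y_n).
t=0.000000, y=1.630000: f=-0.500000 → y ← 1.630000 + 0.38·(-0.500000) = 1.440000
t=0.380000, y=1.440000: f=-0.390609 → y ← 1.440000 + 0.38·(-0.390609) = 1.291569
t=0.760000, y=1.291569: f=-0.472504 → y ← 1.291569 + 0.38·(-0.472504) = 1.112017
y(1.14) ≈ 1.1120

1.1120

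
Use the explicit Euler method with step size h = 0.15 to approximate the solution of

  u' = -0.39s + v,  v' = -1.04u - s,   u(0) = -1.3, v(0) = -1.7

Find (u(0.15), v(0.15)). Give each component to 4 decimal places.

Euler on (u,v): u_{n+1} = u_n + h·u', v_{n+1} = v_n + h·v'.
0.000000: (-1.300000, -1.700000); f=(-1.700000, 1.352000) → (-1.555000, -1.497200)
(u(0.15), v(0.15)) ≈ (-1.5550, -1.4972)

-1.5550, -1.4972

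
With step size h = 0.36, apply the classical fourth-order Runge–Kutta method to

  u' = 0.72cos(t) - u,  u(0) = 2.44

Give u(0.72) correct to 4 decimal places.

1.5206

RK4: k1 = f(t_n, u_n); k2 = f(t_n + h/2, u_n + (h/2)·k1); k3 = f(t_n + h/2, u_n + (h/2)·k2); k4 = f(t_n + h, u_n + h·k3); u_{n+1} = u_n + (h/6)·(k1 + 2k2 + 2k3 + k4).
t=0.000000, u=2.440000:
  k1 = f(0.000000, 2.440000) = -1.720000
  k2 = f(0.180000, 2.130400) = -1.422033
  k3 = f(0.180000, 2.184034) = -1.475667
  k4 = f(0.360000, 1.908760) = -1.234914
  u ← 2.440000 + (0.36/6)·(k1 + 2k2 + 2k3 + k4) = 1.914981
t=0.360000, u=1.914981:
  k1 = f(0.360000, 1.914981) = -1.241136
  k2 = f(0.540000, 1.691577) = -1.074027
  k3 = f(0.540000, 1.721656) = -1.104106
  k4 = f(0.720000, 1.517503) = -0.976203
  u ← 1.914981 + (0.36/6)·(k1 + 2k2 + 2k3 + k4) = 1.520565
u(0.72) ≈ 1.5206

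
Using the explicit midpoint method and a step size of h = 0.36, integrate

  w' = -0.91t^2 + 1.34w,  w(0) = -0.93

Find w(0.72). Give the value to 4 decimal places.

Midpoint: k1 = f(t_n, w_n); k2 = f(t_n + h/2, w_n + (h/2)·k1); w_{n+1} = w_n + h·k2.
t=0.000000, w=-0.930000:
  k1 = f(0.000000, -0.930000) = -1.246200
  k2 = f(0.180000, -1.154316) = -1.576267
  w ← -0.930000 + 0.36·(-1.576267) = -1.497456
t=0.360000, w=-1.497456:
  k1 = f(0.360000, -1.497456) = -2.124527
  k2 = f(0.540000, -1.879871) = -2.784383
  w ← -1.497456 + 0.36·(-2.784383) = -2.499834
w(0.72) ≈ -2.4998

-2.4998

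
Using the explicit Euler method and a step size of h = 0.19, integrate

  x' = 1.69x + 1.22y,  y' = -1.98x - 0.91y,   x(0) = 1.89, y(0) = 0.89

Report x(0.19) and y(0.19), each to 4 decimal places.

2.7032, 0.0251

Euler on (x,y): x_{n+1} = x_n + h·x', y_{n+1} = y_n + h·y'.
0.000000: (1.890000, 0.890000); f=(4.279900, -4.552100) → (2.703181, 0.025101)
(x(0.19), y(0.19)) ≈ (2.7032, 0.0251)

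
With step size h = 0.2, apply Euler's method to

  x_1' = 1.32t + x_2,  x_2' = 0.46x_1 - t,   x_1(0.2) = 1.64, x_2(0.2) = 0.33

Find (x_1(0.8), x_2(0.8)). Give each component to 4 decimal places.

Euler on (x_1,x_2): x_1_{n+1} = x_1_n + h·x_1', x_2_{n+1} = x_2_n + h·x_2'.
0.200000: (1.640000, 0.330000); f=(0.594000, 0.554400) → (1.758800, 0.440880)
0.400000: (1.758800, 0.440880); f=(0.968880, 0.409048) → (1.952576, 0.522690)
0.600000: (1.952576, 0.522690); f=(1.314690, 0.298185) → (2.215514, 0.582327)
(x_1(0.8), x_2(0.8)) ≈ (2.2155, 0.5823)

2.2155, 0.5823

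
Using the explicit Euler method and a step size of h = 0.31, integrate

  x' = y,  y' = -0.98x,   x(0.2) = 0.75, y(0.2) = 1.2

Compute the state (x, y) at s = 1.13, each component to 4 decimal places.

Euler on (x,y): x_{n+1} = x_n + h·x', y_{n+1} = y_n + h·y'.
0.200000: (0.750000, 1.200000); f=(1.200000, -0.735000) → (1.122000, 0.972150)
0.510000: (1.122000, 0.972150); f=(0.972150, -1.099560) → (1.423366, 0.631286)
0.820000: (1.423366, 0.631286); f=(0.631286, -1.394899) → (1.619065, 0.198868)
(x(1.13), y(1.13)) ≈ (1.6191, 0.1989)

1.6191, 0.1989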